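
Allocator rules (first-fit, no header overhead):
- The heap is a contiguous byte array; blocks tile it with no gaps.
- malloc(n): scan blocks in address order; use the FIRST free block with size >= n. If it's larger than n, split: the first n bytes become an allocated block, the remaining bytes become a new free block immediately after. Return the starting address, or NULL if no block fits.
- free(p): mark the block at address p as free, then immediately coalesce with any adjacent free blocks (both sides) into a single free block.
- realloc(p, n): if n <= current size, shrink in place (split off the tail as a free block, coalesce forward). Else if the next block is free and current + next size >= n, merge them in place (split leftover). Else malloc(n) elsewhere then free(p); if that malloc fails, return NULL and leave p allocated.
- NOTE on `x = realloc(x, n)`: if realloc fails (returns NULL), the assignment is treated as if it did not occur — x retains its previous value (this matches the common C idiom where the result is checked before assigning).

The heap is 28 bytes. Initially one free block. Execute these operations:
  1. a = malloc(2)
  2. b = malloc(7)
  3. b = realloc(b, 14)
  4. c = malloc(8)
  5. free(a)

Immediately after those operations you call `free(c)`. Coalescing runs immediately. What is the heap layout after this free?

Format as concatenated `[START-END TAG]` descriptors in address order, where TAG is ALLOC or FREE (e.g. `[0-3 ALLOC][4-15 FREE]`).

Answer: [0-1 FREE][2-15 ALLOC][16-27 FREE]

Derivation:
Op 1: a = malloc(2) -> a = 0; heap: [0-1 ALLOC][2-27 FREE]
Op 2: b = malloc(7) -> b = 2; heap: [0-1 ALLOC][2-8 ALLOC][9-27 FREE]
Op 3: b = realloc(b, 14) -> b = 2; heap: [0-1 ALLOC][2-15 ALLOC][16-27 FREE]
Op 4: c = malloc(8) -> c = 16; heap: [0-1 ALLOC][2-15 ALLOC][16-23 ALLOC][24-27 FREE]
Op 5: free(a) -> (freed a); heap: [0-1 FREE][2-15 ALLOC][16-23 ALLOC][24-27 FREE]
free(c): c = 16 -> block [16-23 ALLOC]; mark free, coalesce with adjacent free neighbors -> [0-1 FREE][2-15 ALLOC][16-27 FREE]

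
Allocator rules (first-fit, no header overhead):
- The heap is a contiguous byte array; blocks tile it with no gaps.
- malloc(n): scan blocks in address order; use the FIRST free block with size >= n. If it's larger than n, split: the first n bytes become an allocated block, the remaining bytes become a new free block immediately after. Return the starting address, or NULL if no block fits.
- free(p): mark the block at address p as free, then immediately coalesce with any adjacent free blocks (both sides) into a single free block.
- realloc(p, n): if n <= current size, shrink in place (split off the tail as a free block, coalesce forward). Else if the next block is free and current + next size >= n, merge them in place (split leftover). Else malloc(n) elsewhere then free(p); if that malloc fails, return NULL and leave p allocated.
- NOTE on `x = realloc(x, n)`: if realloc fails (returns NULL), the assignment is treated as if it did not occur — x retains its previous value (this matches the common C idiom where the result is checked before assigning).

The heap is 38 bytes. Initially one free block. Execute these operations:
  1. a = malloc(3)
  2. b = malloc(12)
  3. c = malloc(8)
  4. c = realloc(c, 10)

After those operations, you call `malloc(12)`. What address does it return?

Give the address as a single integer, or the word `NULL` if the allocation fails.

Answer: 25

Derivation:
Op 1: a = malloc(3) -> a = 0; heap: [0-2 ALLOC][3-37 FREE]
Op 2: b = malloc(12) -> b = 3; heap: [0-2 ALLOC][3-14 ALLOC][15-37 FREE]
Op 3: c = malloc(8) -> c = 15; heap: [0-2 ALLOC][3-14 ALLOC][15-22 ALLOC][23-37 FREE]
Op 4: c = realloc(c, 10) -> c = 15; heap: [0-2 ALLOC][3-14 ALLOC][15-24 ALLOC][25-37 FREE]
malloc(12): first-fit scan over [0-2 ALLOC][3-14 ALLOC][15-24 ALLOC][25-37 FREE] -> 25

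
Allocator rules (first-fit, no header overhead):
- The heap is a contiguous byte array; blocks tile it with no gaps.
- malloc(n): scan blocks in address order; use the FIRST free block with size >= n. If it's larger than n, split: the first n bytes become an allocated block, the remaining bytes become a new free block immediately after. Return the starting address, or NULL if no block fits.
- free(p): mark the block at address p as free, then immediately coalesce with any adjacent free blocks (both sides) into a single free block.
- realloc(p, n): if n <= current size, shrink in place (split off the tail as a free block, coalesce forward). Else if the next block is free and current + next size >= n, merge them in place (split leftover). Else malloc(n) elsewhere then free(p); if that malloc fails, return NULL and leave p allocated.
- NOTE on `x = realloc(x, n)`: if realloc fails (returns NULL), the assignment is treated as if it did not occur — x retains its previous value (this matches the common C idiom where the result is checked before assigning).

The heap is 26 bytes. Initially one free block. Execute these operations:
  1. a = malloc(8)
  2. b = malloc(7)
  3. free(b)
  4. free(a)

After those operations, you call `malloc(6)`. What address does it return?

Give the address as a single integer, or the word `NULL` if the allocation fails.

Answer: 0

Derivation:
Op 1: a = malloc(8) -> a = 0; heap: [0-7 ALLOC][8-25 FREE]
Op 2: b = malloc(7) -> b = 8; heap: [0-7 ALLOC][8-14 ALLOC][15-25 FREE]
Op 3: free(b) -> (freed b); heap: [0-7 ALLOC][8-25 FREE]
Op 4: free(a) -> (freed a); heap: [0-25 FREE]
malloc(6): first-fit scan over [0-25 FREE] -> 0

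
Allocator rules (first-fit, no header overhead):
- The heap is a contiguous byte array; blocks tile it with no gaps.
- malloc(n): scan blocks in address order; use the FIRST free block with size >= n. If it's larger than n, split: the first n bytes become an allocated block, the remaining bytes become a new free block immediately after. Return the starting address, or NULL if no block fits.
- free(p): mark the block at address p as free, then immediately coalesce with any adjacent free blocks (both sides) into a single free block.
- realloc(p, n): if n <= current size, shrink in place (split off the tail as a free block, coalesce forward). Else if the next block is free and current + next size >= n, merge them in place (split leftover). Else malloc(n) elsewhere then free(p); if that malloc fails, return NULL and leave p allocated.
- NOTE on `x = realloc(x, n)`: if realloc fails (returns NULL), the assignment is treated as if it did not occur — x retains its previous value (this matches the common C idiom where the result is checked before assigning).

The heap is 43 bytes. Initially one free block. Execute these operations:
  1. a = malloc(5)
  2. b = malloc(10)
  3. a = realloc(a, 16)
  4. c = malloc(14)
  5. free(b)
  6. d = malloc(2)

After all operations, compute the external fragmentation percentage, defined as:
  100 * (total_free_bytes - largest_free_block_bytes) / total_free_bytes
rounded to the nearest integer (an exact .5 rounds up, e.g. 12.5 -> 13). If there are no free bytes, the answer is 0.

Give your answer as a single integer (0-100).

Answer: 48

Derivation:
Op 1: a = malloc(5) -> a = 0; heap: [0-4 ALLOC][5-42 FREE]
Op 2: b = malloc(10) -> b = 5; heap: [0-4 ALLOC][5-14 ALLOC][15-42 FREE]
Op 3: a = realloc(a, 16) -> a = 15; heap: [0-4 FREE][5-14 ALLOC][15-30 ALLOC][31-42 FREE]
Op 4: c = malloc(14) -> c = NULL; heap: [0-4 FREE][5-14 ALLOC][15-30 ALLOC][31-42 FREE]
Op 5: free(b) -> (freed b); heap: [0-14 FREE][15-30 ALLOC][31-42 FREE]
Op 6: d = malloc(2) -> d = 0; heap: [0-1 ALLOC][2-14 FREE][15-30 ALLOC][31-42 FREE]
Free blocks: [13 12] total_free=25 largest=13 -> 100*(25-13)/25 = 1200/25 = 48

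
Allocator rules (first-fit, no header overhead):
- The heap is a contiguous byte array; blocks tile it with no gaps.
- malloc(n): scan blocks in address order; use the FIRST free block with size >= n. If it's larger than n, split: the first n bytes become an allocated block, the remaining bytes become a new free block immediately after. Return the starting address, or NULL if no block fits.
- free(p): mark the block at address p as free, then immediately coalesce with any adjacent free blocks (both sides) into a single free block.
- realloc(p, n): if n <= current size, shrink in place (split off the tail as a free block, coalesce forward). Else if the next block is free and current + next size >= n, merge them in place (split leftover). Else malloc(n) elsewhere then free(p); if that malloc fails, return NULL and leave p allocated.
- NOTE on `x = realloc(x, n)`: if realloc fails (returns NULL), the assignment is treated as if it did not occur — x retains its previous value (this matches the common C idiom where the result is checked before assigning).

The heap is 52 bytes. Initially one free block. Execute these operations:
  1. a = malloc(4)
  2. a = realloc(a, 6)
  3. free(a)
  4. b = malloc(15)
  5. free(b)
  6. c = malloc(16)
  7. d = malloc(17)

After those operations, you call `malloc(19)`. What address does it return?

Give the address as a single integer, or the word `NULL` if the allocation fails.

Op 1: a = malloc(4) -> a = 0; heap: [0-3 ALLOC][4-51 FREE]
Op 2: a = realloc(a, 6) -> a = 0; heap: [0-5 ALLOC][6-51 FREE]
Op 3: free(a) -> (freed a); heap: [0-51 FREE]
Op 4: b = malloc(15) -> b = 0; heap: [0-14 ALLOC][15-51 FREE]
Op 5: free(b) -> (freed b); heap: [0-51 FREE]
Op 6: c = malloc(16) -> c = 0; heap: [0-15 ALLOC][16-51 FREE]
Op 7: d = malloc(17) -> d = 16; heap: [0-15 ALLOC][16-32 ALLOC][33-51 FREE]
malloc(19): first-fit scan over [0-15 ALLOC][16-32 ALLOC][33-51 FREE] -> 33

Answer: 33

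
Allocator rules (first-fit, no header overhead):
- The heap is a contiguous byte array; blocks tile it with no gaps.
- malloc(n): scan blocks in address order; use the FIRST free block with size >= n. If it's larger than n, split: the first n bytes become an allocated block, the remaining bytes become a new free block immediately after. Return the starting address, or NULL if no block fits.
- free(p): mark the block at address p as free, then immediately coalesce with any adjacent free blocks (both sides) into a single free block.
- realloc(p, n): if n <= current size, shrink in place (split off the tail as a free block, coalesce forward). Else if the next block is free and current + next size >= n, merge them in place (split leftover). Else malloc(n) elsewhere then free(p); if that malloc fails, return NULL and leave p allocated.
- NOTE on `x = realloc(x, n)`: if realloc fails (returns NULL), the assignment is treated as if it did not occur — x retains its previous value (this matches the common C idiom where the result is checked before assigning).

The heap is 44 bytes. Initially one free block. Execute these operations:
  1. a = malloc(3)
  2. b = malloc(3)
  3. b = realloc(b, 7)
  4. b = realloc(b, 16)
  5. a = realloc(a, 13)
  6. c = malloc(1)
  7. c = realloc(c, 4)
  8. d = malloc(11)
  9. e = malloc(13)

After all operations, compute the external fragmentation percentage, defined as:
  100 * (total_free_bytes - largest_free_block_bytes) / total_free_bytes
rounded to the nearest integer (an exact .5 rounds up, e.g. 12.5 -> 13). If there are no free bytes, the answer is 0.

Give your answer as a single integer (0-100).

Answer: 27

Derivation:
Op 1: a = malloc(3) -> a = 0; heap: [0-2 ALLOC][3-43 FREE]
Op 2: b = malloc(3) -> b = 3; heap: [0-2 ALLOC][3-5 ALLOC][6-43 FREE]
Op 3: b = realloc(b, 7) -> b = 3; heap: [0-2 ALLOC][3-9 ALLOC][10-43 FREE]
Op 4: b = realloc(b, 16) -> b = 3; heap: [0-2 ALLOC][3-18 ALLOC][19-43 FREE]
Op 5: a = realloc(a, 13) -> a = 19; heap: [0-2 FREE][3-18 ALLOC][19-31 ALLOC][32-43 FREE]
Op 6: c = malloc(1) -> c = 0; heap: [0-0 ALLOC][1-2 FREE][3-18 ALLOC][19-31 ALLOC][32-43 FREE]
Op 7: c = realloc(c, 4) -> c = 32; heap: [0-2 FREE][3-18 ALLOC][19-31 ALLOC][32-35 ALLOC][36-43 FREE]
Op 8: d = malloc(11) -> d = NULL; heap: [0-2 FREE][3-18 ALLOC][19-31 ALLOC][32-35 ALLOC][36-43 FREE]
Op 9: e = malloc(13) -> e = NULL; heap: [0-2 FREE][3-18 ALLOC][19-31 ALLOC][32-35 ALLOC][36-43 FREE]
Free blocks: [3 8] total_free=11 largest=8 -> 100*(11-8)/11 = 300/11 ≈ 27.273 -> rounds to 27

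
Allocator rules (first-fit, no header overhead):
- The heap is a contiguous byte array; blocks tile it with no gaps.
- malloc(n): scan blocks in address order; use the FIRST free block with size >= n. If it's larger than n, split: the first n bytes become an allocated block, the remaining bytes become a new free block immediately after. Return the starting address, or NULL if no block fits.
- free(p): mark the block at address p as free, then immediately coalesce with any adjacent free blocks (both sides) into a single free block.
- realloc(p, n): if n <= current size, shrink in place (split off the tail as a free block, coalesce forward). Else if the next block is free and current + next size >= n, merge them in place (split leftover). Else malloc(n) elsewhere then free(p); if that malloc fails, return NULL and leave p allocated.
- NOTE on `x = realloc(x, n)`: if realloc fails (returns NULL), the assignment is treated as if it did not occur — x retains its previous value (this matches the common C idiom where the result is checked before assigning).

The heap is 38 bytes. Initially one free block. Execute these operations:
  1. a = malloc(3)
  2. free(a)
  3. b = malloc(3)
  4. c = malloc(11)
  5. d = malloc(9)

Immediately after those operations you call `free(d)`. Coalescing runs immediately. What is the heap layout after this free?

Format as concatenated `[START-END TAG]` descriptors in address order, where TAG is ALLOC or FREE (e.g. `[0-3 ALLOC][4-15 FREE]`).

Op 1: a = malloc(3) -> a = 0; heap: [0-2 ALLOC][3-37 FREE]
Op 2: free(a) -> (freed a); heap: [0-37 FREE]
Op 3: b = malloc(3) -> b = 0; heap: [0-2 ALLOC][3-37 FREE]
Op 4: c = malloc(11) -> c = 3; heap: [0-2 ALLOC][3-13 ALLOC][14-37 FREE]
Op 5: d = malloc(9) -> d = 14; heap: [0-2 ALLOC][3-13 ALLOC][14-22 ALLOC][23-37 FREE]
free(d): d = 14 -> block [14-22 ALLOC]; mark free, coalesce with adjacent free neighbors -> [0-2 ALLOC][3-13 ALLOC][14-37 FREE]

Answer: [0-2 ALLOC][3-13 ALLOC][14-37 FREE]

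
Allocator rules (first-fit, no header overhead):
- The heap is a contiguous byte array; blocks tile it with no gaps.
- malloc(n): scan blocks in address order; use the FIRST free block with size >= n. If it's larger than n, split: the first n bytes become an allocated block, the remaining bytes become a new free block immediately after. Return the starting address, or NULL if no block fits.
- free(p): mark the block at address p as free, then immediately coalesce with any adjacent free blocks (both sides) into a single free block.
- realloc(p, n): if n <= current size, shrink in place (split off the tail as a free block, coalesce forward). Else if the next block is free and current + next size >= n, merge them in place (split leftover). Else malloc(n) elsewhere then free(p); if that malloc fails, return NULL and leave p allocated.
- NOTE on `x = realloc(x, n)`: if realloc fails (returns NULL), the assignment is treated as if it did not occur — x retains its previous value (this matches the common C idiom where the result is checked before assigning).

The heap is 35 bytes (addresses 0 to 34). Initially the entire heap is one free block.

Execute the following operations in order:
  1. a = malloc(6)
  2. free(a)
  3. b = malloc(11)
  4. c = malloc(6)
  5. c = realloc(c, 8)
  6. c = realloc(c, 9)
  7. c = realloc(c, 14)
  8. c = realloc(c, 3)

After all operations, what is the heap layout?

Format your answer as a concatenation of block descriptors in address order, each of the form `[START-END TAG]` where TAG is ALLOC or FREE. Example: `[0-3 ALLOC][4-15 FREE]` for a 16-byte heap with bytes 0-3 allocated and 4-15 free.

Answer: [0-10 ALLOC][11-13 ALLOC][14-34 FREE]

Derivation:
Op 1: a = malloc(6) -> a = 0; heap: [0-5 ALLOC][6-34 FREE]
Op 2: free(a) -> (freed a); heap: [0-34 FREE]
Op 3: b = malloc(11) -> b = 0; heap: [0-10 ALLOC][11-34 FREE]
Op 4: c = malloc(6) -> c = 11; heap: [0-10 ALLOC][11-16 ALLOC][17-34 FREE]
Op 5: c = realloc(c, 8) -> c = 11; heap: [0-10 ALLOC][11-18 ALLOC][19-34 FREE]
Op 6: c = realloc(c, 9) -> c = 11; heap: [0-10 ALLOC][11-19 ALLOC][20-34 FREE]
Op 7: c = realloc(c, 14) -> c = 11; heap: [0-10 ALLOC][11-24 ALLOC][25-34 FREE]
Op 8: c = realloc(c, 3) -> c = 11; heap: [0-10 ALLOC][11-13 ALLOC][14-34 FREE]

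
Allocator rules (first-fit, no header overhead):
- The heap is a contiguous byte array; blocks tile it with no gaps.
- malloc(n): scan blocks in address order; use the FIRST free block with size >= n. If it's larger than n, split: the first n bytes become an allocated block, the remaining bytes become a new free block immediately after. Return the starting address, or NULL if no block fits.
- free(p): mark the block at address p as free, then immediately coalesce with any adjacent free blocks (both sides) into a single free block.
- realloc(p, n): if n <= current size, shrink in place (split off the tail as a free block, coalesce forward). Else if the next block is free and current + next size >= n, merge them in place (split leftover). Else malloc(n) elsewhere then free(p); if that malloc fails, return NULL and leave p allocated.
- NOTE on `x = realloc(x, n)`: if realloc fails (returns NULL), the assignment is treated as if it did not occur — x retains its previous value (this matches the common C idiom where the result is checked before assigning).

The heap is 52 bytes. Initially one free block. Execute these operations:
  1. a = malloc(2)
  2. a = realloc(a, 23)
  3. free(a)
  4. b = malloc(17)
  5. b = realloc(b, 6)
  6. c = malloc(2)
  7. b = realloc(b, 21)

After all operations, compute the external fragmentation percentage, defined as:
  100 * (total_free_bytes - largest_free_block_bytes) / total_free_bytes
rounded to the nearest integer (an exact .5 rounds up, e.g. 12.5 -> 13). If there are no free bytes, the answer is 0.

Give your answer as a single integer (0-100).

Answer: 21

Derivation:
Op 1: a = malloc(2) -> a = 0; heap: [0-1 ALLOC][2-51 FREE]
Op 2: a = realloc(a, 23) -> a = 0; heap: [0-22 ALLOC][23-51 FREE]
Op 3: free(a) -> (freed a); heap: [0-51 FREE]
Op 4: b = malloc(17) -> b = 0; heap: [0-16 ALLOC][17-51 FREE]
Op 5: b = realloc(b, 6) -> b = 0; heap: [0-5 ALLOC][6-51 FREE]
Op 6: c = malloc(2) -> c = 6; heap: [0-5 ALLOC][6-7 ALLOC][8-51 FREE]
Op 7: b = realloc(b, 21) -> b = 8; heap: [0-5 FREE][6-7 ALLOC][8-28 ALLOC][29-51 FREE]
Free blocks: [6 23] total_free=29 largest=23 -> 100*(29-23)/29 = 600/29 ≈ 20.690 -> rounds to 21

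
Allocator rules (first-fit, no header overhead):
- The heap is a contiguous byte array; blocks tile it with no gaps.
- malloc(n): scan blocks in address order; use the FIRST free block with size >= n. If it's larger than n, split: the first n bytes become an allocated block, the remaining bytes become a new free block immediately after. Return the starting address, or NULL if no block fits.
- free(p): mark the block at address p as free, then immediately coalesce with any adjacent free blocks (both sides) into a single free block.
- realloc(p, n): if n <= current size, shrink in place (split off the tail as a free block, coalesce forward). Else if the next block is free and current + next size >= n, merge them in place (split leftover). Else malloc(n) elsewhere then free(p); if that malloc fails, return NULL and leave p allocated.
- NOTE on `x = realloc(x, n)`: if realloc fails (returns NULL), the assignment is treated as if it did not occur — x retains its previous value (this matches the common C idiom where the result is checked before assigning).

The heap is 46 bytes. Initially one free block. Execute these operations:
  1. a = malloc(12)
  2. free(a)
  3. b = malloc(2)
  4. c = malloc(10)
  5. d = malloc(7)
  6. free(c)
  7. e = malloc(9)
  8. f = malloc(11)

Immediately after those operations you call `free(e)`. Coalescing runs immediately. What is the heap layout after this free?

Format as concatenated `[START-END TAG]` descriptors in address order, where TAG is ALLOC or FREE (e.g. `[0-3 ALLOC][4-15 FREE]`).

Answer: [0-1 ALLOC][2-11 FREE][12-18 ALLOC][19-29 ALLOC][30-45 FREE]

Derivation:
Op 1: a = malloc(12) -> a = 0; heap: [0-11 ALLOC][12-45 FREE]
Op 2: free(a) -> (freed a); heap: [0-45 FREE]
Op 3: b = malloc(2) -> b = 0; heap: [0-1 ALLOC][2-45 FREE]
Op 4: c = malloc(10) -> c = 2; heap: [0-1 ALLOC][2-11 ALLOC][12-45 FREE]
Op 5: d = malloc(7) -> d = 12; heap: [0-1 ALLOC][2-11 ALLOC][12-18 ALLOC][19-45 FREE]
Op 6: free(c) -> (freed c); heap: [0-1 ALLOC][2-11 FREE][12-18 ALLOC][19-45 FREE]
Op 7: e = malloc(9) -> e = 2; heap: [0-1 ALLOC][2-10 ALLOC][11-11 FREE][12-18 ALLOC][19-45 FREE]
Op 8: f = malloc(11) -> f = 19; heap: [0-1 ALLOC][2-10 ALLOC][11-11 FREE][12-18 ALLOC][19-29 ALLOC][30-45 FREE]
free(e): e = 2 -> block [2-10 ALLOC]; mark free, coalesce with adjacent free neighbors -> [0-1 ALLOC][2-11 FREE][12-18 ALLOC][19-29 ALLOC][30-45 FREE]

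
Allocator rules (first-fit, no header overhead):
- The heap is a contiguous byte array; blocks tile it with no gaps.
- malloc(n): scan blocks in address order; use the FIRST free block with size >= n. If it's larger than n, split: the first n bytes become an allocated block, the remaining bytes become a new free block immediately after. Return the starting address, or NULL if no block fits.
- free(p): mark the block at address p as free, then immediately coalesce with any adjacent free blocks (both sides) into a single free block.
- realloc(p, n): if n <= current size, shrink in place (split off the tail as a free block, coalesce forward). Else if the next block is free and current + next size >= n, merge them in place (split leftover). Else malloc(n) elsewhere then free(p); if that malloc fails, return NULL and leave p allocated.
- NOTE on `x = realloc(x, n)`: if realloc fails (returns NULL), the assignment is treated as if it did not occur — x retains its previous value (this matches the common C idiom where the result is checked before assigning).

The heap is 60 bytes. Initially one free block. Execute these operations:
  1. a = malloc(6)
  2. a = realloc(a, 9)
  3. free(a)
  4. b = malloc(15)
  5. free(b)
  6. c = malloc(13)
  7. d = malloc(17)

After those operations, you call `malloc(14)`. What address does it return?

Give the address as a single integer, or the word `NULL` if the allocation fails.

Answer: 30

Derivation:
Op 1: a = malloc(6) -> a = 0; heap: [0-5 ALLOC][6-59 FREE]
Op 2: a = realloc(a, 9) -> a = 0; heap: [0-8 ALLOC][9-59 FREE]
Op 3: free(a) -> (freed a); heap: [0-59 FREE]
Op 4: b = malloc(15) -> b = 0; heap: [0-14 ALLOC][15-59 FREE]
Op 5: free(b) -> (freed b); heap: [0-59 FREE]
Op 6: c = malloc(13) -> c = 0; heap: [0-12 ALLOC][13-59 FREE]
Op 7: d = malloc(17) -> d = 13; heap: [0-12 ALLOC][13-29 ALLOC][30-59 FREE]
malloc(14): first-fit scan over [0-12 ALLOC][13-29 ALLOC][30-59 FREE] -> 30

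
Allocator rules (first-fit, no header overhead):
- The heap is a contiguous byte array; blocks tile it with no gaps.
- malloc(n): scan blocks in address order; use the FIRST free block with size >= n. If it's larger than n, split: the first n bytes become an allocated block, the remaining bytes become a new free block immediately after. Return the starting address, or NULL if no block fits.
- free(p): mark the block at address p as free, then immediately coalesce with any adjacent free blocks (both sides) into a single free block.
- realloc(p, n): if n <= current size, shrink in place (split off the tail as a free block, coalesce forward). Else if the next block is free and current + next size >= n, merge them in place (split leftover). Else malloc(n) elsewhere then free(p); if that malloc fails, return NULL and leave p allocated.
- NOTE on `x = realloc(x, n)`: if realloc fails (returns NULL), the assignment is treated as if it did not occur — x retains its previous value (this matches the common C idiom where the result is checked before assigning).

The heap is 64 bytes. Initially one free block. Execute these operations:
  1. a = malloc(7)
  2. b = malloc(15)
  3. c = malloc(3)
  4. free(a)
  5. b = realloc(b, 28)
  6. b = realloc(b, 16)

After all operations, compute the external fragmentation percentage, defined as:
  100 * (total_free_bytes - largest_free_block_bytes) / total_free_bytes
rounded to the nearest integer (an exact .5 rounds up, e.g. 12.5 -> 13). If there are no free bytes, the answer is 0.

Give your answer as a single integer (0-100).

Op 1: a = malloc(7) -> a = 0; heap: [0-6 ALLOC][7-63 FREE]
Op 2: b = malloc(15) -> b = 7; heap: [0-6 ALLOC][7-21 ALLOC][22-63 FREE]
Op 3: c = malloc(3) -> c = 22; heap: [0-6 ALLOC][7-21 ALLOC][22-24 ALLOC][25-63 FREE]
Op 4: free(a) -> (freed a); heap: [0-6 FREE][7-21 ALLOC][22-24 ALLOC][25-63 FREE]
Op 5: b = realloc(b, 28) -> b = 25; heap: [0-21 FREE][22-24 ALLOC][25-52 ALLOC][53-63 FREE]
Op 6: b = realloc(b, 16) -> b = 25; heap: [0-21 FREE][22-24 ALLOC][25-40 ALLOC][41-63 FREE]
Free blocks: [22 23] total_free=45 largest=23 -> 100*(45-23)/45 = 2200/45 ≈ 48.889 -> rounds to 49

Answer: 49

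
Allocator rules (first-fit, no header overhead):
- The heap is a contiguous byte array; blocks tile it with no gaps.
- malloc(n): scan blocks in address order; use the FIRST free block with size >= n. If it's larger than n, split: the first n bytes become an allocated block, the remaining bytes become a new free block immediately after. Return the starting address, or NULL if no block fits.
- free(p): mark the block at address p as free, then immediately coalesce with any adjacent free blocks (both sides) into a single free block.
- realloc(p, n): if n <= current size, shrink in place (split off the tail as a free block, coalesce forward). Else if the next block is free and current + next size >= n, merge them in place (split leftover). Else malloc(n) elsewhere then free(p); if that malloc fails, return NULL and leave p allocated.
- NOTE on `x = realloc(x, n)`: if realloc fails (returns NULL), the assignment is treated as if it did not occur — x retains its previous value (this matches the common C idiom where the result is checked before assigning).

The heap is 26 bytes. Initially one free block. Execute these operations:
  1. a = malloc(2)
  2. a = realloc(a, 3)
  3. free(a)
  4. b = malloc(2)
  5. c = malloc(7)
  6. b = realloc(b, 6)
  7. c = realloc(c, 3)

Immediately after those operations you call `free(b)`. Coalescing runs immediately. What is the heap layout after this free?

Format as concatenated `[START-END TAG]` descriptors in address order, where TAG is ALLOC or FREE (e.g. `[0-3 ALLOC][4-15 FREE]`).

Op 1: a = malloc(2) -> a = 0; heap: [0-1 ALLOC][2-25 FREE]
Op 2: a = realloc(a, 3) -> a = 0; heap: [0-2 ALLOC][3-25 FREE]
Op 3: free(a) -> (freed a); heap: [0-25 FREE]
Op 4: b = malloc(2) -> b = 0; heap: [0-1 ALLOC][2-25 FREE]
Op 5: c = malloc(7) -> c = 2; heap: [0-1 ALLOC][2-8 ALLOC][9-25 FREE]
Op 6: b = realloc(b, 6) -> b = 9; heap: [0-1 FREE][2-8 ALLOC][9-14 ALLOC][15-25 FREE]
Op 7: c = realloc(c, 3) -> c = 2; heap: [0-1 FREE][2-4 ALLOC][5-8 FREE][9-14 ALLOC][15-25 FREE]
free(b): b = 9 -> block [9-14 ALLOC]; mark free, coalesce with adjacent free neighbors -> [0-1 FREE][2-4 ALLOC][5-25 FREE]

Answer: [0-1 FREE][2-4 ALLOC][5-25 FREE]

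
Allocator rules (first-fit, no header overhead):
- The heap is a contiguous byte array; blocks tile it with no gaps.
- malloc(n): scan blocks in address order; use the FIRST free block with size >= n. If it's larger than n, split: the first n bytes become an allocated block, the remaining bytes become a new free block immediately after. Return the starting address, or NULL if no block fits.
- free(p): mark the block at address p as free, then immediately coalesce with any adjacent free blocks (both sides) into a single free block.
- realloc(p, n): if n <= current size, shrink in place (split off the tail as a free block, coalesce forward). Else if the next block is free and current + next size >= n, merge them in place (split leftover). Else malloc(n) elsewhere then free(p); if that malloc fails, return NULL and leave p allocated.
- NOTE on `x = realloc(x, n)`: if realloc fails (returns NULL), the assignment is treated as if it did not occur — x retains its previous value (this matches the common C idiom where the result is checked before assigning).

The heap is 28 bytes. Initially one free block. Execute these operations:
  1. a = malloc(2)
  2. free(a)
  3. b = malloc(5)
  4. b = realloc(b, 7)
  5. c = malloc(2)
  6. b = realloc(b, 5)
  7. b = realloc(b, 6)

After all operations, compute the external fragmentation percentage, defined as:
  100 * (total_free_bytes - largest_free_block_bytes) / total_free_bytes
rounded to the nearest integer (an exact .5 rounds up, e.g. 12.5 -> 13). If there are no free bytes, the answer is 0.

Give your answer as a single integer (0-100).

Answer: 5

Derivation:
Op 1: a = malloc(2) -> a = 0; heap: [0-1 ALLOC][2-27 FREE]
Op 2: free(a) -> (freed a); heap: [0-27 FREE]
Op 3: b = malloc(5) -> b = 0; heap: [0-4 ALLOC][5-27 FREE]
Op 4: b = realloc(b, 7) -> b = 0; heap: [0-6 ALLOC][7-27 FREE]
Op 5: c = malloc(2) -> c = 7; heap: [0-6 ALLOC][7-8 ALLOC][9-27 FREE]
Op 6: b = realloc(b, 5) -> b = 0; heap: [0-4 ALLOC][5-6 FREE][7-8 ALLOC][9-27 FREE]
Op 7: b = realloc(b, 6) -> b = 0; heap: [0-5 ALLOC][6-6 FREE][7-8 ALLOC][9-27 FREE]
Free blocks: [1 19] total_free=20 largest=19 -> 100*(20-19)/20 = 100/20 = 5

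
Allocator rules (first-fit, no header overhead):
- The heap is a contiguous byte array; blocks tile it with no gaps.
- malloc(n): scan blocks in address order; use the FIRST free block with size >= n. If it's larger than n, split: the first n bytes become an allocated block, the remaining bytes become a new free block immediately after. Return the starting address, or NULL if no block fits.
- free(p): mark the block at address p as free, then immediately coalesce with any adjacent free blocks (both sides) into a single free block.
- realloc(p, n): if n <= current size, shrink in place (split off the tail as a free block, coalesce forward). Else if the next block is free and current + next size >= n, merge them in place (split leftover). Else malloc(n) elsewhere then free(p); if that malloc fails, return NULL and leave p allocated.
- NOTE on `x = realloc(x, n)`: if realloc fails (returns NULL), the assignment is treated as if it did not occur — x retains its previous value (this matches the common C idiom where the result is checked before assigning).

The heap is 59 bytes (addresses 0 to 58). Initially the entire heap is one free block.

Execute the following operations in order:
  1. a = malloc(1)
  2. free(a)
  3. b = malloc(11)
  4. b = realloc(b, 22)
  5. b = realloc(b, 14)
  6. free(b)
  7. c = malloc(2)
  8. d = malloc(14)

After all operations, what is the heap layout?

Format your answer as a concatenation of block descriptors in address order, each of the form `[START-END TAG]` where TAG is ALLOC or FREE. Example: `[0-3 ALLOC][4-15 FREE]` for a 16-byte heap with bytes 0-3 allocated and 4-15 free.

Op 1: a = malloc(1) -> a = 0; heap: [0-0 ALLOC][1-58 FREE]
Op 2: free(a) -> (freed a); heap: [0-58 FREE]
Op 3: b = malloc(11) -> b = 0; heap: [0-10 ALLOC][11-58 FREE]
Op 4: b = realloc(b, 22) -> b = 0; heap: [0-21 ALLOC][22-58 FREE]
Op 5: b = realloc(b, 14) -> b = 0; heap: [0-13 ALLOC][14-58 FREE]
Op 6: free(b) -> (freed b); heap: [0-58 FREE]
Op 7: c = malloc(2) -> c = 0; heap: [0-1 ALLOC][2-58 FREE]
Op 8: d = malloc(14) -> d = 2; heap: [0-1 ALLOC][2-15 ALLOC][16-58 FREE]

Answer: [0-1 ALLOC][2-15 ALLOC][16-58 FREE]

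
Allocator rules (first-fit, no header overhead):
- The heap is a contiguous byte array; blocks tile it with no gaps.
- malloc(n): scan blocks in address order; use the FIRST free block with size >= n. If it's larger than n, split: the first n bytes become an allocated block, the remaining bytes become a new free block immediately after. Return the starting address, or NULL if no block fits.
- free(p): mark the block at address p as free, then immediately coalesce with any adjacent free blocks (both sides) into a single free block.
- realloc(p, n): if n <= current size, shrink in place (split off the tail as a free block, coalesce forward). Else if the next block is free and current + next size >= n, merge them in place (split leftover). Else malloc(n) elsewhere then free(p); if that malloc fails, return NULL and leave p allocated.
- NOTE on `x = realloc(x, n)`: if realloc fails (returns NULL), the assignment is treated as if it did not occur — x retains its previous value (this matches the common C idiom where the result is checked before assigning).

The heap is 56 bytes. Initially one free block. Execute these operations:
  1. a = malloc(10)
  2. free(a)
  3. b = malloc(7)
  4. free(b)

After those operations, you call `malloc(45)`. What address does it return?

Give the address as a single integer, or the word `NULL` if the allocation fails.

Op 1: a = malloc(10) -> a = 0; heap: [0-9 ALLOC][10-55 FREE]
Op 2: free(a) -> (freed a); heap: [0-55 FREE]
Op 3: b = malloc(7) -> b = 0; heap: [0-6 ALLOC][7-55 FREE]
Op 4: free(b) -> (freed b); heap: [0-55 FREE]
malloc(45): first-fit scan over [0-55 FREE] -> 0

Answer: 0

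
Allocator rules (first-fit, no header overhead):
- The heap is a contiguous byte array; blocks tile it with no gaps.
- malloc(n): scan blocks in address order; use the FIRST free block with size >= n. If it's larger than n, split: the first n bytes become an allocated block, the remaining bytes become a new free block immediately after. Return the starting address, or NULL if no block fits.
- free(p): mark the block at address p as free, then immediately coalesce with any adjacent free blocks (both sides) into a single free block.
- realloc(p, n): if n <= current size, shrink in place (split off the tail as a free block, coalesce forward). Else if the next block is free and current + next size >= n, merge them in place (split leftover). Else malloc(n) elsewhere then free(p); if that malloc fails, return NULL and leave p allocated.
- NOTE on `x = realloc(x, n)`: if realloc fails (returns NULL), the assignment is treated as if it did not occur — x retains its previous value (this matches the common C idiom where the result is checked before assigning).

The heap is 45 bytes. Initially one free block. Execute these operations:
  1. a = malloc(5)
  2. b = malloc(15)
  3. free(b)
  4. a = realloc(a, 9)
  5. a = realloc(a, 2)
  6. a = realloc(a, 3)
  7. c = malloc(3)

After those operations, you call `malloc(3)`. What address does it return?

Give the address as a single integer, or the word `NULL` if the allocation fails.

Op 1: a = malloc(5) -> a = 0; heap: [0-4 ALLOC][5-44 FREE]
Op 2: b = malloc(15) -> b = 5; heap: [0-4 ALLOC][5-19 ALLOC][20-44 FREE]
Op 3: free(b) -> (freed b); heap: [0-4 ALLOC][5-44 FREE]
Op 4: a = realloc(a, 9) -> a = 0; heap: [0-8 ALLOC][9-44 FREE]
Op 5: a = realloc(a, 2) -> a = 0; heap: [0-1 ALLOC][2-44 FREE]
Op 6: a = realloc(a, 3) -> a = 0; heap: [0-2 ALLOC][3-44 FREE]
Op 7: c = malloc(3) -> c = 3; heap: [0-2 ALLOC][3-5 ALLOC][6-44 FREE]
malloc(3): first-fit scan over [0-2 ALLOC][3-5 ALLOC][6-44 FREE] -> 6

Answer: 6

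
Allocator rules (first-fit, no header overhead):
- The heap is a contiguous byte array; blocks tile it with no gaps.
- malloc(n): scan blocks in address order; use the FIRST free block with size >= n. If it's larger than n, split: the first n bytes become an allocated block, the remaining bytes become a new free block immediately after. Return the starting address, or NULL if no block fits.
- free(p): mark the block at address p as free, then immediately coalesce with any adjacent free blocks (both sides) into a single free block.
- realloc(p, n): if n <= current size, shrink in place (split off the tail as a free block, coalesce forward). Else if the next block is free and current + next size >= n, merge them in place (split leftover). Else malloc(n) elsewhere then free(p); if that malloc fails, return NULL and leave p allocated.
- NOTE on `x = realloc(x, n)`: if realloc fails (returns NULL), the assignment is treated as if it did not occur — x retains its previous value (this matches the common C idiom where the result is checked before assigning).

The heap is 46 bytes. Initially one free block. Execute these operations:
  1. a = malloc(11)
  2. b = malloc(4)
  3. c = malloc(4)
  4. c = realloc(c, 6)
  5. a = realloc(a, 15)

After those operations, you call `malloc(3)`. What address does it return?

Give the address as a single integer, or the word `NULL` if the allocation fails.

Op 1: a = malloc(11) -> a = 0; heap: [0-10 ALLOC][11-45 FREE]
Op 2: b = malloc(4) -> b = 11; heap: [0-10 ALLOC][11-14 ALLOC][15-45 FREE]
Op 3: c = malloc(4) -> c = 15; heap: [0-10 ALLOC][11-14 ALLOC][15-18 ALLOC][19-45 FREE]
Op 4: c = realloc(c, 6) -> c = 15; heap: [0-10 ALLOC][11-14 ALLOC][15-20 ALLOC][21-45 FREE]
Op 5: a = realloc(a, 15) -> a = 21; heap: [0-10 FREE][11-14 ALLOC][15-20 ALLOC][21-35 ALLOC][36-45 FREE]
malloc(3): first-fit scan over [0-10 FREE][11-14 ALLOC][15-20 ALLOC][21-35 ALLOC][36-45 FREE] -> 0

Answer: 0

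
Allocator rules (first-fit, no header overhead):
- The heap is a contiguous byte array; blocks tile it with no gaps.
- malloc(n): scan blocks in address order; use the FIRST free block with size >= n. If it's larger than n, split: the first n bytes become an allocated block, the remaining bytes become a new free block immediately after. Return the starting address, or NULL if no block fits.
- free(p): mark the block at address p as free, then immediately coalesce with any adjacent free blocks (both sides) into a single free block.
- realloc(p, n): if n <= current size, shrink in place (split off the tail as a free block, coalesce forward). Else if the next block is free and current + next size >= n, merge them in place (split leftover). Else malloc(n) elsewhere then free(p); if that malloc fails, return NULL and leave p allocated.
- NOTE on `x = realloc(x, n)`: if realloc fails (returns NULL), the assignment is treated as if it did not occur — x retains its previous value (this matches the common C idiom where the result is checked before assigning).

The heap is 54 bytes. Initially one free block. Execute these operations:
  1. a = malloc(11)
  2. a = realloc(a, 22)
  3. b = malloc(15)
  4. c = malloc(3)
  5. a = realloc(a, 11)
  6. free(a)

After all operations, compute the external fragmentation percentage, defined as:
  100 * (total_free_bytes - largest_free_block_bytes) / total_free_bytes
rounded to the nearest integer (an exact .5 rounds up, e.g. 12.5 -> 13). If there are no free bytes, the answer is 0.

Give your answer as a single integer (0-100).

Answer: 39

Derivation:
Op 1: a = malloc(11) -> a = 0; heap: [0-10 ALLOC][11-53 FREE]
Op 2: a = realloc(a, 22) -> a = 0; heap: [0-21 ALLOC][22-53 FREE]
Op 3: b = malloc(15) -> b = 22; heap: [0-21 ALLOC][22-36 ALLOC][37-53 FREE]
Op 4: c = malloc(3) -> c = 37; heap: [0-21 ALLOC][22-36 ALLOC][37-39 ALLOC][40-53 FREE]
Op 5: a = realloc(a, 11) -> a = 0; heap: [0-10 ALLOC][11-21 FREE][22-36 ALLOC][37-39 ALLOC][40-53 FREE]
Op 6: free(a) -> (freed a); heap: [0-21 FREE][22-36 ALLOC][37-39 ALLOC][40-53 FREE]
Free blocks: [22 14] total_free=36 largest=22 -> 100*(36-22)/36 = 1400/36 ≈ 38.889 -> rounds to 39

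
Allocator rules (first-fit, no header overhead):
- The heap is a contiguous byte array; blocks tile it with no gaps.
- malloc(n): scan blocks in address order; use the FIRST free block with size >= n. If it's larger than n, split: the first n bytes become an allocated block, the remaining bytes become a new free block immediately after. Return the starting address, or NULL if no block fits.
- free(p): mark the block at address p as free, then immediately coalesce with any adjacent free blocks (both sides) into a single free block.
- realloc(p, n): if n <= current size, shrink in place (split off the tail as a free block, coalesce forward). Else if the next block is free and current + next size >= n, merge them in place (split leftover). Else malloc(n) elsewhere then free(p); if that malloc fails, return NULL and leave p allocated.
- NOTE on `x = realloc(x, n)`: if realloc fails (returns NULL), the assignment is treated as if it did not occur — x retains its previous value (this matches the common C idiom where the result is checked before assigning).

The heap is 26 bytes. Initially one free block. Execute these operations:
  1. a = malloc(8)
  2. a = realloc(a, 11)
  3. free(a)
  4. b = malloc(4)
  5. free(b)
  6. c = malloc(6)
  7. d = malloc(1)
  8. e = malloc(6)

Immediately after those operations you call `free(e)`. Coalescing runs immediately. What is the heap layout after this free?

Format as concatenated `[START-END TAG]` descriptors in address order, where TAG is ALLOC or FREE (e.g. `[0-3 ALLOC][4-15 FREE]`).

Op 1: a = malloc(8) -> a = 0; heap: [0-7 ALLOC][8-25 FREE]
Op 2: a = realloc(a, 11) -> a = 0; heap: [0-10 ALLOC][11-25 FREE]
Op 3: free(a) -> (freed a); heap: [0-25 FREE]
Op 4: b = malloc(4) -> b = 0; heap: [0-3 ALLOC][4-25 FREE]
Op 5: free(b) -> (freed b); heap: [0-25 FREE]
Op 6: c = malloc(6) -> c = 0; heap: [0-5 ALLOC][6-25 FREE]
Op 7: d = malloc(1) -> d = 6; heap: [0-5 ALLOC][6-6 ALLOC][7-25 FREE]
Op 8: e = malloc(6) -> e = 7; heap: [0-5 ALLOC][6-6 ALLOC][7-12 ALLOC][13-25 FREE]
free(e): e = 7 -> block [7-12 ALLOC]; mark free, coalesce with adjacent free neighbors -> [0-5 ALLOC][6-6 ALLOC][7-25 FREE]

Answer: [0-5 ALLOC][6-6 ALLOC][7-25 FREE]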